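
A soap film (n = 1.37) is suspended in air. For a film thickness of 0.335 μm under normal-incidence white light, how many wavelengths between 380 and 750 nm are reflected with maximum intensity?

1

Ray reflecting at the top interface goes from n = 1.0 toward n = 1.37: a half-wave phase shift.
At the lower boundary (n = 1.37 to n = 1.0) the reflected ray undergoes no phase shift.
Exactly one π shift → a net half-wave offset.
For strong reflection here: 2 n t = (m + ½) λ.
λ = 2 n t / (m + ½) = 918 / (m + ½) nm.
m=0: 1836 nm (IR); m=1: 612 nm (visible); m=2: 367 nm (UV).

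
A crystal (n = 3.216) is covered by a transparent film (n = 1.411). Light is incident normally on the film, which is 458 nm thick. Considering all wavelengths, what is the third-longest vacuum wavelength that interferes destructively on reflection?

517 nm

Ray reflecting at the top interface goes from n = 1.0 toward n = 1.411: a half-wave phase shift.
Ray reflecting at the bottom interface goes from n = 1.411 toward n = 3.216: a half-wave phase shift.
The two reflections carry the same phase change, so no net offset.
For minimum reflection here: 2 n t = (m + ½) λ.
λ = 2 n t / (m + ½). The third-longest wavelength is m = 2: λ = 2 × 1.411 × 458 / 2.50 = 517 nm.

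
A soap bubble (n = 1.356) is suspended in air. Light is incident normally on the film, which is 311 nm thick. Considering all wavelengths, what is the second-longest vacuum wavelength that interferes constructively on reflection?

562 nm

Top surface (1.0 → 1.356): reflection off a higher-index medium gives a half-wave phase shift.
Ray reflecting at the bottom interface goes from n = 1.356 toward n = 1.0: no phase shift.
The two reflections differ by half a wavelength.
So the condition for constructive reflection is 2 n t = (m + ½) λ.
λ = 2 n t / (m + ½). The second-longest wavelength is m = 1: λ = 2 × 1.356 × 311 / 1.50 = 562 nm.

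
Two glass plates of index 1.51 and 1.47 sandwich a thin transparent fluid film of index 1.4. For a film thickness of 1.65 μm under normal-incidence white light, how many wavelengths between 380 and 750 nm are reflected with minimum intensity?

6

At the upper boundary (n = 1.51 to n = 1.4) the reflected ray undergoes no phase shift.
Bottom surface (1.4 → 1.47): reflection off a higher-index medium gives a half-wave phase shift.
The two reflections differ by half a wavelength.
For weak reflection here: 2 n t = m λ.
λ = 2 n t / m = 4620 / m nm.
m=6: 770 nm (IR); m=7: 660 nm (visible); m=8: 578 nm (visible); m=9: 513 nm (visible); m=10: 462 nm (visible); m=11: 420 nm (visible); m=12: 385 nm (visible); m=13: 355 nm (UV).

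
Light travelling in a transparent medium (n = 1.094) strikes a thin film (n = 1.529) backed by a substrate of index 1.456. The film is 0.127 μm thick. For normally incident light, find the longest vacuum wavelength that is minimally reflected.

388 nm

Top surface (1.094 → 1.529): reflection off a higher-index medium gives a half-wave phase shift.
Bottom surface (1.529 → 1.456): reflection off a lower-index medium gives no phase shift.
Exactly one π shift → a net half-wave offset.
For minimum reflection here: 2 n t = m λ.
λ = 2 n t / m. The longest wavelength is m = 1: λ = 2 × 1.529 × 127 / 1.00 = 388 nm.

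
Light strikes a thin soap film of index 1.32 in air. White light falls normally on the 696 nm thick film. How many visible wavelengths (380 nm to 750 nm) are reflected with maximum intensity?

3

At the upper boundary (n = 1.0 to n = 1.32) the reflected ray undergoes a half-wave phase shift.
Ray reflecting at the bottom interface goes from n = 1.32 toward n = 1.0: no phase shift.
Exactly one π shift → a net half-wave offset.
With one net inversion, constructive interference in reflection requires 2 n t = (m + ½) λ.
λ = 2 n t / (m + ½) = 1837 / (m + ½) nm.
m=1: 1225 nm (IR); m=2: 735 nm (visible); m=3: 525 nm (visible); m=4: 408 nm (visible); m=5: 334 nm (UV).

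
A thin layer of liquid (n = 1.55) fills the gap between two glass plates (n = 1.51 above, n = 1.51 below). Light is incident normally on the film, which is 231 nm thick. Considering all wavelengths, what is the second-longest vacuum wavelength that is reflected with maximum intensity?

Ray reflecting at the top interface goes from n = 1.51 toward n = 1.55: a half-wave phase shift.
At the lower boundary (n = 1.55 to n = 1.51) the reflected ray undergoes no phase shift.
Exactly one π shift → a net half-wave offset.
So the condition for constructive reflection is 2 n t = (m + ½) λ.
λ = 2 n t / (m + ½). The second-longest wavelength is m = 1: λ = 2 × 1.55 × 231 / 1.50 = 477 nm.

477 nm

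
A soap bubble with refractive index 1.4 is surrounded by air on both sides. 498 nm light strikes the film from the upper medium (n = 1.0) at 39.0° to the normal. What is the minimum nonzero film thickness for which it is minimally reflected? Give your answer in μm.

0.199 μm

Ray reflecting at the top interface goes from n = 1.0 toward n = 1.4: a half-wave phase shift.
At the lower boundary (n = 1.4 to n = 1.0) the reflected ray undergoes no phase shift.
Exactly one π shift → a net half-wave offset.
For minimum reflection here: 2 n t cos θ_r = m λ.
Snell's law: 1.0 sin 39.0° = 1.4 sin θ_r → sin θ_r = 0.450, cos θ_r = 0.893.
Minimum nonzero at m = 1: t = λ / (2 n cos θ_r) = 498 / (2 × 1.4 × 0.893) = 199 nm.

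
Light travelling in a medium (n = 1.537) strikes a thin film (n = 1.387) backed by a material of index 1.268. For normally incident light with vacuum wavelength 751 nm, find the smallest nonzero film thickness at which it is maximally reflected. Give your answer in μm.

Top surface (1.537 → 1.387): reflection off a lower-index medium gives no phase shift.
Bottom surface (1.387 → 1.268): reflection off a lower-index medium gives no phase shift.
Net: no relative phase inversion (both shifts match).
So the condition for constructive reflection is 2 n t = m λ.
Minimum nonzero at m = 1: t = λ / (2 n) = 751 / (2 × 1.387) = 271 nm.

0.271 μm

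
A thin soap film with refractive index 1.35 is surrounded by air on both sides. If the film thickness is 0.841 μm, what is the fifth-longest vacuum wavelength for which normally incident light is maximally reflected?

Ray reflecting at the top interface goes from n = 1.0 toward n = 1.35: a half-wave phase shift.
At the lower boundary (n = 1.35 to n = 1.0) the reflected ray undergoes no phase shift.
The two reflections differ by half a wavelength.
For maximum reflection here: 2 n t = (m + ½) λ.
λ = 2 n t / (m + ½). The fifth-longest wavelength is m = 4: λ = 2 × 1.35 × 841 / 4.50 = 505 nm.

505 nm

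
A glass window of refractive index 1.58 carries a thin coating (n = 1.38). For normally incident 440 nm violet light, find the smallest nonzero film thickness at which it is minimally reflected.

79.7 nm

Ray reflecting at the top interface goes from n = 1.0 toward n = 1.38: a half-wave phase shift.
Ray reflecting at the bottom interface goes from n = 1.38 toward n = 1.58: a half-wave phase shift.
Net: no relative phase inversion (both shifts match).
For dark reflection here: 2 n t = (m + ½) λ.
Minimum at m = 0: t = λ / (4 n) = 440 / (4 × 1.38) = 79.7 nm.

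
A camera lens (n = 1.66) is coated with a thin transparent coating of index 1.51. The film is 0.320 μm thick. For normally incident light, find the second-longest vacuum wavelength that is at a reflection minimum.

644 nm

Top surface (1.0 → 1.51): reflection off a higher-index medium gives a half-wave phase shift.
At the lower boundary (n = 1.51 to n = 1.66) the reflected ray undergoes a half-wave phase shift.
Net: no relative phase inversion (both shifts match).
With no net inversion, destructive interference in reflection requires 2 n t = (m + ½) λ.
λ = 2 n t / (m + ½). The second-longest wavelength is m = 1: λ = 2 × 1.51 × 320 / 1.50 = 644 nm.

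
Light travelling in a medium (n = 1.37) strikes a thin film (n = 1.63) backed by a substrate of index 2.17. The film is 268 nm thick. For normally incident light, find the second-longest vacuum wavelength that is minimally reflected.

582 nm

Top surface (1.37 → 1.63): reflection off a higher-index medium gives a half-wave phase shift.
Bottom surface (1.63 → 2.17): reflection off a higher-index medium gives a half-wave phase shift.
The two reflections carry the same phase change, so no net offset.
So the condition for destructive reflection is 2 n t = (m + ½) λ.
λ = 2 n t / (m + ½). The second-longest wavelength is m = 1: λ = 2 × 1.63 × 268 / 1.50 = 582 nm.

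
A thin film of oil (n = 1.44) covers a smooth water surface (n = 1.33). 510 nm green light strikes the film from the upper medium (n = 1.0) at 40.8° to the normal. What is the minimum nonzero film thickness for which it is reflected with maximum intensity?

99.4 nm

Top surface (1.0 → 1.44): reflection off a higher-index medium gives a half-wave phase shift.
Bottom surface (1.44 → 1.33): reflection off a lower-index medium gives no phase shift.
Net: one phase inversion between the two reflected rays.
So the condition for constructive reflection is 2 n t cos θ_r = (m + ½) λ.
Snell's law: 1.0 sin 40.8° = 1.44 sin θ_r → sin θ_r = 0.454, cos θ_r = 0.891.
Minimum at m = 0: t = λ / (4 n cos θ_r) = 510 / (4 × 1.44 × 0.891) = 99.4 nm.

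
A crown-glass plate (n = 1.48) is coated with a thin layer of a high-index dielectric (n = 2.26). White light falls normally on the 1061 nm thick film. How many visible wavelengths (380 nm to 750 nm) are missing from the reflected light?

6

At the upper boundary (n = 1.0 to n = 2.26) the reflected ray undergoes a half-wave phase shift.
Bottom surface (2.26 → 1.48): reflection off a lower-index medium gives no phase shift.
Exactly one π shift → a net half-wave offset.
So the condition for destructive reflection is 2 n t = m λ.
λ = 2 n t / m = 4796 / m nm.
m=6: 799 nm (IR); m=7: 685 nm (visible); m=8: 599 nm (visible); m=9: 533 nm (visible); m=10: 480 nm (visible); m=11: 436 nm (visible); m=12: 400 nm (visible); m=13: 369 nm (UV).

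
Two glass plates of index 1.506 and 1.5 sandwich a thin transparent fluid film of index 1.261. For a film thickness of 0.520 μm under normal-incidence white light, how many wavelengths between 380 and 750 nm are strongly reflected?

1

Top surface (1.506 → 1.261): reflection off a lower-index medium gives no phase shift.
Ray reflecting at the bottom interface goes from n = 1.261 toward n = 1.5: a half-wave phase shift.
Net: one phase inversion between the two reflected rays.
So the condition for constructive reflection is 2 n t = (m + ½) λ.
λ = 2 n t / (m + ½) = 1311 / (m + ½) nm.
m=1: 874 nm (IR); m=2: 525 nm (visible); m=3: 375 nm (UV).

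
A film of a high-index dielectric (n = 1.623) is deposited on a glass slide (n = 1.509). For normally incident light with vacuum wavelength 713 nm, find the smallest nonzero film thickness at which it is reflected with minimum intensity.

Ray reflecting at the top interface goes from n = 1.0 toward n = 1.623: a half-wave phase shift.
Ray reflecting at the bottom interface goes from n = 1.623 toward n = 1.509: no phase shift.
Net: one phase inversion between the two reflected rays.
So the condition for destructive reflection is 2 n t = m λ.
Minimum nonzero at m = 1: t = λ / (2 n) = 713 / (2 × 1.623) = 220 nm.

220 nm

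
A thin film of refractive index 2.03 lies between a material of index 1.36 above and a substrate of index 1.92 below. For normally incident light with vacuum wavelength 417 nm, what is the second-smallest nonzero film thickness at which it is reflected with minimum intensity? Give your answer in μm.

At the upper boundary (n = 1.36 to n = 2.03) the reflected ray undergoes a half-wave phase shift.
Ray reflecting at the bottom interface goes from n = 2.03 toward n = 1.92: no phase shift.
The two reflections differ by half a wavelength.
With one net inversion, destructive interference in reflection requires 2 n t = m λ.
The second-smallest nonzero thickness corresponds to m = 2: t = m λ / (2 n) = 2.00 × 417 / (2 × 2.03) = 205 nm.

0.205 μm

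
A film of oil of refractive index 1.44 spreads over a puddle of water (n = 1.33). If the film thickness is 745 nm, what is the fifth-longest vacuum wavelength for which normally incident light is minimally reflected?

Ray reflecting at the top interface goes from n = 1.0 toward n = 1.44: a half-wave phase shift.
Ray reflecting at the bottom interface goes from n = 1.44 toward n = 1.33: no phase shift.
Exactly one π shift → a net half-wave offset.
So the condition for destructive reflection is 2 n t = m λ.
λ = 2 n t / m. The fifth-longest wavelength is m = 5: λ = 2 × 1.44 × 745 / 5.00 = 429 nm.

429 nm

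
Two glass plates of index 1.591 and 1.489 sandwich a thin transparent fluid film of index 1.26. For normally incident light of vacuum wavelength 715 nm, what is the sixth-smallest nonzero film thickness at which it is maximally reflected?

At the upper boundary (n = 1.591 to n = 1.26) the reflected ray undergoes no phase shift.
Bottom surface (1.26 → 1.489): reflection off a higher-index medium gives a half-wave phase shift.
Net: one phase inversion between the two reflected rays.
For strong reflection here: 2 n t = (m + ½) λ.
The sixth-smallest nonzero thickness corresponds to m = 5: t = (m + ½) λ / (2 n) = 5.50 × 715 / (2 × 1.26) = 1561 nm.

1561 nm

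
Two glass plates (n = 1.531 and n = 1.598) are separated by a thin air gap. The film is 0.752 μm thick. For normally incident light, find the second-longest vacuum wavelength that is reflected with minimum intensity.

752 nm

At the upper boundary (n = 1.531 to n = 1.0) the reflected ray undergoes no phase shift.
Ray reflecting at the bottom interface goes from n = 1.0 toward n = 1.598: a half-wave phase shift.
Exactly one π shift → a net half-wave offset.
So the condition for destructive reflection is 2 n t = m λ.
λ = 2 n t / m. The second-longest wavelength is m = 2: λ = 2 × 1.0 × 752 / 2.00 = 752 nm.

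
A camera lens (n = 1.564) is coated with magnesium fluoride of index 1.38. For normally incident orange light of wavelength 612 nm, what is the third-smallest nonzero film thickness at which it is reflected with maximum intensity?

At the upper boundary (n = 1.0 to n = 1.38) the reflected ray undergoes a half-wave phase shift.
Ray reflecting at the bottom interface goes from n = 1.38 toward n = 1.564: a half-wave phase shift.
Net: no relative phase inversion (both shifts match).
With no net inversion, constructive interference in reflection requires 2 n t = m λ.
The third-smallest nonzero thickness corresponds to m = 3: t = m λ / (2 n) = 3.00 × 612 / (2 × 1.38) = 665 nm.

665 nm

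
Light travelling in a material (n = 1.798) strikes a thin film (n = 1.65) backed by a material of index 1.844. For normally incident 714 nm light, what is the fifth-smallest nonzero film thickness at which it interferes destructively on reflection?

Ray reflecting at the top interface goes from n = 1.798 toward n = 1.65: no phase shift.
At the lower boundary (n = 1.65 to n = 1.844) the reflected ray undergoes a half-wave phase shift.
Net: one phase inversion between the two reflected rays.
For minimum reflection here: 2 n t = m λ.
The fifth-smallest nonzero thickness corresponds to m = 5: t = m λ / (2 n) = 5.00 × 714 / (2 × 1.65) = 1082 nm.

1082 nm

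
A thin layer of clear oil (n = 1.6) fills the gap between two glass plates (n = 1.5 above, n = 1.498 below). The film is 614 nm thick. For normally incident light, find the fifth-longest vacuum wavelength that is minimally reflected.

Top surface (1.5 → 1.6): reflection off a higher-index medium gives a half-wave phase shift.
Bottom surface (1.6 → 1.498): reflection off a lower-index medium gives no phase shift.
Net: one phase inversion between the two reflected rays.
With one net inversion, destructive interference in reflection requires 2 n t = m λ.
λ = 2 n t / m. The fifth-longest wavelength is m = 5: λ = 2 × 1.6 × 614 / 5.00 = 393 nm.

393 nm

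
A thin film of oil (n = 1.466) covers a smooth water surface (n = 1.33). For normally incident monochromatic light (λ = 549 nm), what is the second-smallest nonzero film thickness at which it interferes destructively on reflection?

At the upper boundary (n = 1.0 to n = 1.466) the reflected ray undergoes a half-wave phase shift.
Bottom surface (1.466 → 1.33): reflection off a lower-index medium gives no phase shift.
The two reflections differ by half a wavelength.
With one net inversion, destructive interference in reflection requires 2 n t = m λ.
The second-smallest nonzero thickness corresponds to m = 2: t = m λ / (2 n) = 2.00 × 549 / (2 × 1.466) = 374 nm.

374 nm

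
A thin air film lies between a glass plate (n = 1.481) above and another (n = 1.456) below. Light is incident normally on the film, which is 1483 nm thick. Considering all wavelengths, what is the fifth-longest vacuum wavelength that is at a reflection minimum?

593 nm

Ray reflecting at the top interface goes from n = 1.481 toward n = 1.0: no phase shift.
At the lower boundary (n = 1.0 to n = 1.456) the reflected ray undergoes a half-wave phase shift.
The two reflections differ by half a wavelength.
With one net inversion, destructive interference in reflection requires 2 n t = m λ.
λ = 2 n t / m. The fifth-longest wavelength is m = 5: λ = 2 × 1.0 × 1483 / 5.00 = 593 nm.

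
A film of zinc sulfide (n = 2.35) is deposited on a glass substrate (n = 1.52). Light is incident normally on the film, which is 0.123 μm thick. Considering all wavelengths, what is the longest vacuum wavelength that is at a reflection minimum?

578 nm

Top surface (1.0 → 2.35): reflection off a higher-index medium gives a half-wave phase shift.
Ray reflecting at the bottom interface goes from n = 2.35 toward n = 1.52: no phase shift.
The two reflections differ by half a wavelength.
With one net inversion, destructive interference in reflection requires 2 n t = m λ.
λ = 2 n t / m. The longest wavelength is m = 1: λ = 2 × 2.35 × 123 / 1.00 = 578 nm.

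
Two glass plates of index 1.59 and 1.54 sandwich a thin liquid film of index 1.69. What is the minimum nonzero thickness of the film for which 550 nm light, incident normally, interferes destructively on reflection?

At the upper boundary (n = 1.59 to n = 1.69) the reflected ray undergoes a half-wave phase shift.
At the lower boundary (n = 1.69 to n = 1.54) the reflected ray undergoes no phase shift.
The two reflections differ by half a wavelength.
For dark reflection here: 2 n t = m λ.
Minimum nonzero at m = 1: t = λ / (2 n) = 550 / (2 × 1.69) = 163 nm.

163 nm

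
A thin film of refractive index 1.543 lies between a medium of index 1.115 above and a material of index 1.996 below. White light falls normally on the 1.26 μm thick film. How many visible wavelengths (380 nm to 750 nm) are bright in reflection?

5

Top surface (1.115 → 1.543): reflection off a higher-index medium gives a half-wave phase shift.
Ray reflecting at the bottom interface goes from n = 1.543 toward n = 1.996: a half-wave phase shift.
Zero or two π shifts → no net half-wave offset.
For strong reflection here: 2 n t = m λ.
λ = 2 n t / m = 3888 / m nm.
m=5: 778 nm (IR); m=6: 648 nm (visible); m=7: 555 nm (visible); m=8: 486 nm (visible); m=9: 432 nm (visible); m=10: 389 nm (visible); m=11: 353 nm (UV).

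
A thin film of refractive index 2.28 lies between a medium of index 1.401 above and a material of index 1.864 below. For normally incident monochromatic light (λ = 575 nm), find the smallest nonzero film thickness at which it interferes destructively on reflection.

Ray reflecting at the top interface goes from n = 1.401 toward n = 2.28: a half-wave phase shift.
Ray reflecting at the bottom interface goes from n = 2.28 toward n = 1.864: no phase shift.
Exactly one π shift → a net half-wave offset.
So the condition for destructive reflection is 2 n t = m λ.
Minimum nonzero at m = 1: t = λ / (2 n) = 575 / (2 × 2.28) = 126 nm.

126 nm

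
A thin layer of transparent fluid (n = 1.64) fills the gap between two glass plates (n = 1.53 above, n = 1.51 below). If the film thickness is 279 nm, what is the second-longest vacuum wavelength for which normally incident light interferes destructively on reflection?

Top surface (1.53 → 1.64): reflection off a higher-index medium gives a half-wave phase shift.
Ray reflecting at the bottom interface goes from n = 1.64 toward n = 1.51: no phase shift.
The two reflections differ by half a wavelength.
With one net inversion, destructive interference in reflection requires 2 n t = m λ.
λ = 2 n t / m. The second-longest wavelength is m = 2: λ = 2 × 1.64 × 279 / 2.00 = 458 nm.

458 nm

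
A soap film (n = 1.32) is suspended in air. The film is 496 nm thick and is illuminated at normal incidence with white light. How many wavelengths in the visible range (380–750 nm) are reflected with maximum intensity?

Top surface (1.0 → 1.32): reflection off a higher-index medium gives a half-wave phase shift.
Ray reflecting at the bottom interface goes from n = 1.32 toward n = 1.0: no phase shift.
Exactly one π shift → a net half-wave offset.
For bright reflection here: 2 n t = (m + ½) λ.
λ = 2 n t / (m + ½) = 1309 / (m + ½) nm.
m=1: 873 nm (IR); m=2: 524 nm (visible); m=3: 374 nm (UV).

1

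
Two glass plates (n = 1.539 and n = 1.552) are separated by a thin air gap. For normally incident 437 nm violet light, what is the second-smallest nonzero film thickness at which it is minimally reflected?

Ray reflecting at the top interface goes from n = 1.539 toward n = 1.0: no phase shift.
At the lower boundary (n = 1.0 to n = 1.552) the reflected ray undergoes a half-wave phase shift.
Exactly one π shift → a net half-wave offset.
With one net inversion, destructive interference in reflection requires 2 n t = m λ.
The second-smallest nonzero thickness corresponds to m = 2: t = m λ / (2 n) = 2.00 × 437 / (2 × 1.0) = 437 nm.

437 nm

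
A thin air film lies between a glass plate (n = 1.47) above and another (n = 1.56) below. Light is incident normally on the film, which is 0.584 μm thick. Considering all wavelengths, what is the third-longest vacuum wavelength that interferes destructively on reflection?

389 nm

Ray reflecting at the top interface goes from n = 1.47 toward n = 1.0: no phase shift.
Ray reflecting at the bottom interface goes from n = 1.0 toward n = 1.56: a half-wave phase shift.
Exactly one π shift → a net half-wave offset.
For weak reflection here: 2 n t = m λ.
λ = 2 n t / m. The third-longest wavelength is m = 3: λ = 2 × 1.0 × 584 / 3.00 = 389 nm.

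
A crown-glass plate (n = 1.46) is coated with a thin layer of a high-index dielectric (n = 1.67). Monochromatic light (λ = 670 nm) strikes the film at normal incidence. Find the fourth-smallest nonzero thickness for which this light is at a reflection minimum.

802 nm

Ray reflecting at the top interface goes from n = 1.0 toward n = 1.67: a half-wave phase shift.
Ray reflecting at the bottom interface goes from n = 1.67 toward n = 1.46: no phase shift.
Net: one phase inversion between the two reflected rays.
For minimum reflection here: 2 n t = m λ.
The fourth-smallest nonzero thickness corresponds to m = 4: t = m λ / (2 n) = 4.00 × 670 / (2 × 1.67) = 802 nm.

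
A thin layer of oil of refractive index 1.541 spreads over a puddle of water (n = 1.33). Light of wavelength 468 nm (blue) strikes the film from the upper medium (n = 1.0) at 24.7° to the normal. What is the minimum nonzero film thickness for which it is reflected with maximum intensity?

78.9 nm

At the upper boundary (n = 1.0 to n = 1.541) the reflected ray undergoes a half-wave phase shift.
Bottom surface (1.541 → 1.33): reflection off a lower-index medium gives no phase shift.
The two reflections differ by half a wavelength.
For strong reflection here: 2 n t cos θ_r = (m + ½) λ.
Snell's law: 1.0 sin 24.7° = 1.541 sin θ_r → sin θ_r = 0.271, cos θ_r = 0.963.
Minimum at m = 0: t = λ / (4 n cos θ_r) = 468 / (4 × 1.541 × 0.963) = 78.9 nm.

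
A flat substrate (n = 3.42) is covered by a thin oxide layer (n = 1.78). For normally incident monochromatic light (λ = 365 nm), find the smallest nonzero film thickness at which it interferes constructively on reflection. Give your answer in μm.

0.103 μm

Top surface (1.0 → 1.78): reflection off a higher-index medium gives a half-wave phase shift.
At the lower boundary (n = 1.78 to n = 3.42) the reflected ray undergoes a half-wave phase shift.
Zero or two π shifts → no net half-wave offset.
With no net inversion, constructive interference in reflection requires 2 n t = m λ.
Minimum nonzero at m = 1: t = λ / (2 n) = 365 / (2 × 1.78) = 103 nm.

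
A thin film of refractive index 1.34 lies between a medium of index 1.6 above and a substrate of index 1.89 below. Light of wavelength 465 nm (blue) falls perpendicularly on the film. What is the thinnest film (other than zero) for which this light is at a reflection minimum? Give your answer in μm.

0.174 μm

Ray reflecting at the top interface goes from n = 1.6 toward n = 1.34: no phase shift.
At the lower boundary (n = 1.34 to n = 1.89) the reflected ray undergoes a half-wave phase shift.
Net: one phase inversion between the two reflected rays.
So the condition for destructive reflection is 2 n t = m λ.
Minimum nonzero at m = 1: t = λ / (2 n) = 465 / (2 × 1.34) = 174 nm.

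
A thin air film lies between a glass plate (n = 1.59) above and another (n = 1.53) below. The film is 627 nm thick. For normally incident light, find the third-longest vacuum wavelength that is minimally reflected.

Ray reflecting at the top interface goes from n = 1.59 toward n = 1.0: no phase shift.
Bottom surface (1.0 → 1.53): reflection off a higher-index medium gives a half-wave phase shift.
The two reflections differ by half a wavelength.
So the condition for destructive reflection is 2 n t = m λ.
λ = 2 n t / m. The third-longest wavelength is m = 3: λ = 2 × 1.0 × 627 / 3.00 = 418 nm.

418 nm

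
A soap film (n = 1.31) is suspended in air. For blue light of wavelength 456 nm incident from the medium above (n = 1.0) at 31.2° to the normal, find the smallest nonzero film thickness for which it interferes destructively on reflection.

189 nm

At the upper boundary (n = 1.0 to n = 1.31) the reflected ray undergoes a half-wave phase shift.
Bottom surface (1.31 → 1.0): reflection off a lower-index medium gives no phase shift.
Exactly one π shift → a net half-wave offset.
So the condition for destructive reflection is 2 n t cos θ_r = m λ.
Snell's law: 1.0 sin 31.2° = 1.31 sin θ_r → sin θ_r = 0.395, cos θ_r = 0.918.
Minimum nonzero at m = 1: t = λ / (2 n cos θ_r) = 456 / (2 × 1.31 × 0.918) = 189 nm.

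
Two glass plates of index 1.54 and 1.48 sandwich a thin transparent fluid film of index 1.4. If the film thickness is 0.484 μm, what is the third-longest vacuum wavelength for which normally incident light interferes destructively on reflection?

Top surface (1.54 → 1.4): reflection off a lower-index medium gives no phase shift.
At the lower boundary (n = 1.4 to n = 1.48) the reflected ray undergoes a half-wave phase shift.
Exactly one π shift → a net half-wave offset.
So the condition for destructive reflection is 2 n t = m λ.
λ = 2 n t / m. The third-longest wavelength is m = 3: λ = 2 × 1.4 × 484 / 3.00 = 452 nm.

452 nm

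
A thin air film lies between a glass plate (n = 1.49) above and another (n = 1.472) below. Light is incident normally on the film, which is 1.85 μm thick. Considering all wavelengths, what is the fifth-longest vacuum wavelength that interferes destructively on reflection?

740 nm

Top surface (1.49 → 1.0): reflection off a lower-index medium gives no phase shift.
Ray reflecting at the bottom interface goes from n = 1.0 toward n = 1.472: a half-wave phase shift.
Net: one phase inversion between the two reflected rays.
With one net inversion, destructive interference in reflection requires 2 n t = m λ.
λ = 2 n t / m. The fifth-longest wavelength is m = 5: λ = 2 × 1.0 × 1850 / 5.00 = 740 nm.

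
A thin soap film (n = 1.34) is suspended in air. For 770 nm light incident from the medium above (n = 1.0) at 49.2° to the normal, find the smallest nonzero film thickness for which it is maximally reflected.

Top surface (1.0 → 1.34): reflection off a higher-index medium gives a half-wave phase shift.
Bottom surface (1.34 → 1.0): reflection off a lower-index medium gives no phase shift.
Net: one phase inversion between the two reflected rays.
For bright reflection here: 2 n t cos θ_r = (m + ½) λ.
Snell's law: 1.0 sin 49.2° = 1.34 sin θ_r → sin θ_r = 0.565, cos θ_r = 0.825.
Minimum at m = 0: t = λ / (4 n cos θ_r) = 770 / (4 × 1.34 × 0.825) = 174 nm.

174 nm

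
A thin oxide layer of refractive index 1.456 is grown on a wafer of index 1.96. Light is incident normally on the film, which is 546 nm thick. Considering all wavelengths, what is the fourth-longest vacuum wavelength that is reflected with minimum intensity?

At the upper boundary (n = 1.0 to n = 1.456) the reflected ray undergoes a half-wave phase shift.
Bottom surface (1.456 → 1.96): reflection off a higher-index medium gives a half-wave phase shift.
Net: no relative phase inversion (both shifts match).
With no net inversion, destructive interference in reflection requires 2 n t = (m + ½) λ.
λ = 2 n t / (m + ½). The fourth-longest wavelength is m = 3: λ = 2 × 1.456 × 546 / 3.50 = 454 nm.

454 nm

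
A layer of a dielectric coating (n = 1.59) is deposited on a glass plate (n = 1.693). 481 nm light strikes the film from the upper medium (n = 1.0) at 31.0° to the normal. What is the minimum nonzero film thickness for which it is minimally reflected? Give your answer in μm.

At the upper boundary (n = 1.0 to n = 1.59) the reflected ray undergoes a half-wave phase shift.
At the lower boundary (n = 1.59 to n = 1.693) the reflected ray undergoes a half-wave phase shift.
The two reflections carry the same phase change, so no net offset.
For minimum reflection here: 2 n t cos θ_r = (m + ½) λ.
Snell's law: 1.0 sin 31.0° = 1.59 sin θ_r → sin θ_r = 0.324, cos θ_r = 0.946.
Minimum at m = 0: t = λ / (4 n cos θ_r) = 481 / (4 × 1.59 × 0.946) = 79.9 nm.

0.0799 μm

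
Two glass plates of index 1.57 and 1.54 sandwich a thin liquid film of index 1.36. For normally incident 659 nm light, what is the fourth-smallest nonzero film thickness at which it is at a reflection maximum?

848 nm

At the upper boundary (n = 1.57 to n = 1.36) the reflected ray undergoes no phase shift.
Ray reflecting at the bottom interface goes from n = 1.36 toward n = 1.54: a half-wave phase shift.
The two reflections differ by half a wavelength.
For strong reflection here: 2 n t = (m + ½) λ.
The fourth-smallest nonzero thickness corresponds to m = 3: t = (m + ½) λ / (2 n) = 3.50 × 659 / (2 × 1.36) = 848 nm.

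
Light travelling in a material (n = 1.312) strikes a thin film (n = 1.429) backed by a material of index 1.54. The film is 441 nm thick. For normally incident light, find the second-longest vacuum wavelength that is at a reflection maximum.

Top surface (1.312 → 1.429): reflection off a higher-index medium gives a half-wave phase shift.
At the lower boundary (n = 1.429 to n = 1.54) the reflected ray undergoes a half-wave phase shift.
Net: no relative phase inversion (both shifts match).
So the condition for constructive reflection is 2 n t = m λ.
λ = 2 n t / m. The second-longest wavelength is m = 2: λ = 2 × 1.429 × 441 / 2.00 = 630 nm.

630 nm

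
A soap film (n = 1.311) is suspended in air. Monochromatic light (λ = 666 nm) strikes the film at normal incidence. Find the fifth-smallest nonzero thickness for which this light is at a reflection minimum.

1270 nm

At the upper boundary (n = 1.0 to n = 1.311) the reflected ray undergoes a half-wave phase shift.
At the lower boundary (n = 1.311 to n = 1.0) the reflected ray undergoes no phase shift.
The two reflections differ by half a wavelength.
For dark reflection here: 2 n t = m λ.
The fifth-smallest nonzero thickness corresponds to m = 5: t = m λ / (2 n) = 5.00 × 666 / (2 × 1.311) = 1270 nm.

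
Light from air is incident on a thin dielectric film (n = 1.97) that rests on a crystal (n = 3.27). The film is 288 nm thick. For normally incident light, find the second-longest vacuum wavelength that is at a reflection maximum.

At the upper boundary (n = 1.0 to n = 1.97) the reflected ray undergoes a half-wave phase shift.
Bottom surface (1.97 → 3.27): reflection off a higher-index medium gives a half-wave phase shift.
The two reflections carry the same phase change, so no net offset.
So the condition for constructive reflection is 2 n t = m λ.
λ = 2 n t / m. The second-longest wavelength is m = 2: λ = 2 × 1.97 × 288 / 2.00 = 567 nm.

567 nm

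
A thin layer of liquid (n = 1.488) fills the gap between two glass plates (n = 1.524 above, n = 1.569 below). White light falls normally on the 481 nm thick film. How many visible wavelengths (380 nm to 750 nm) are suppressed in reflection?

2

Ray reflecting at the top interface goes from n = 1.524 toward n = 1.488: no phase shift.
Bottom surface (1.488 → 1.569): reflection off a higher-index medium gives a half-wave phase shift.
Net: one phase inversion between the two reflected rays.
For minimum reflection here: 2 n t = m λ.
λ = 2 n t / m = 1431 / m nm.
m=1: 1431 nm (IR); m=2: 716 nm (visible); m=3: 477 nm (visible); m=4: 358 nm (UV).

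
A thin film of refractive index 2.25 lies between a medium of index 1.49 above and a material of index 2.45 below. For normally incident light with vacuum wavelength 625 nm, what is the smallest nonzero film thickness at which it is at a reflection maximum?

Top surface (1.49 → 2.25): reflection off a higher-index medium gives a half-wave phase shift.
At the lower boundary (n = 2.25 to n = 2.45) the reflected ray undergoes a half-wave phase shift.
Zero or two π shifts → no net half-wave offset.
With no net inversion, constructive interference in reflection requires 2 n t = m λ.
The smallest nonzero thickness corresponds to m = 1: t = m λ / (2 n) = 1.00 × 625 / (2 × 2.25) = 139 nm.

139 nm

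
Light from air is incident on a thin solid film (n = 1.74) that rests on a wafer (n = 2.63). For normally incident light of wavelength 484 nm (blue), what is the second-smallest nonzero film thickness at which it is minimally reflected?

At the upper boundary (n = 1.0 to n = 1.74) the reflected ray undergoes a half-wave phase shift.
Bottom surface (1.74 → 2.63): reflection off a higher-index medium gives a half-wave phase shift.
Zero or two π shifts → no net half-wave offset.
For weak reflection here: 2 n t = (m + ½) λ.
The second-smallest nonzero thickness corresponds to m = 1: t = (m + ½) λ / (2 n) = 1.50 × 484 / (2 × 1.74) = 209 nm.

209 nm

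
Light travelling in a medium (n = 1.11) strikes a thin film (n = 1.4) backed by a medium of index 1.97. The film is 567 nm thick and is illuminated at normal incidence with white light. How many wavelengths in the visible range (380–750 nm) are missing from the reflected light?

Top surface (1.11 → 1.4): reflection off a higher-index medium gives a half-wave phase shift.
Ray reflecting at the bottom interface goes from n = 1.4 toward n = 1.97: a half-wave phase shift.
Net: no relative phase inversion (both shifts match).
So the condition for destructive reflection is 2 n t = (m + ½) λ.
λ = 2 n t / (m + ½) = 1588 / (m + ½) nm.
m=1: 1058 nm (IR); m=2: 635 nm (visible); m=3: 454 nm (visible); m=4: 353 nm (UV).

2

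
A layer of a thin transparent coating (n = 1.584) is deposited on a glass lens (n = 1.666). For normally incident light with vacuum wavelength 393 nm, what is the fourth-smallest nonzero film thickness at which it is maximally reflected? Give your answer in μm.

At the upper boundary (n = 1.0 to n = 1.584) the reflected ray undergoes a half-wave phase shift.
Ray reflecting at the bottom interface goes from n = 1.584 toward n = 1.666: a half-wave phase shift.
The two reflections carry the same phase change, so no net offset.
With no net inversion, constructive interference in reflection requires 2 n t = m λ.
The fourth-smallest nonzero thickness corresponds to m = 4: t = m λ / (2 n) = 4.00 × 393 / (2 × 1.584) = 496 nm.

0.496 μm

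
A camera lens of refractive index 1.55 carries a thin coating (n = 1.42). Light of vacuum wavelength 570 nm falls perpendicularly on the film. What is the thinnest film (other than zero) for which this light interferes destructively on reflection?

100 nm

At the upper boundary (n = 1.0 to n = 1.42) the reflected ray undergoes a half-wave phase shift.
Ray reflecting at the bottom interface goes from n = 1.42 toward n = 1.55: a half-wave phase shift.
Net: no relative phase inversion (both shifts match).
So the condition for destructive reflection is 2 n t = (m + ½) λ.
Minimum at m = 0: t = λ / (4 n) = 570 / (4 × 1.42) = 100 nm.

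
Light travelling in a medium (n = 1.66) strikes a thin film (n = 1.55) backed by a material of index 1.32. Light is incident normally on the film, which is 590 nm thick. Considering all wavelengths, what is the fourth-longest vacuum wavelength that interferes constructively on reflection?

Top surface (1.66 → 1.55): reflection off a lower-index medium gives no phase shift.
At the lower boundary (n = 1.55 to n = 1.32) the reflected ray undergoes no phase shift.
Net: no relative phase inversion (both shifts match).
So the condition for constructive reflection is 2 n t = m λ.
λ = 2 n t / m. The fourth-longest wavelength is m = 4: λ = 2 × 1.55 × 590 / 4.00 = 457 nm.

457 nm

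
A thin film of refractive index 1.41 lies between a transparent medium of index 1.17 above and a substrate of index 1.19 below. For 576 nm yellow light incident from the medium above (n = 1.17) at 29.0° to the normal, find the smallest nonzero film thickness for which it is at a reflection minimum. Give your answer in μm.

At the upper boundary (n = 1.17 to n = 1.41) the reflected ray undergoes a half-wave phase shift.
At the lower boundary (n = 1.41 to n = 1.19) the reflected ray undergoes no phase shift.
Net: one phase inversion between the two reflected rays.
With one net inversion, destructive interference in reflection requires 2 n t cos θ_r = m λ.
Snell's law: 1.17 sin 29.0° = 1.41 sin θ_r → sin θ_r = 0.402, cos θ_r = 0.916.
Minimum nonzero at m = 1: t = λ / (2 n cos θ_r) = 576 / (2 × 1.41 × 0.916) = 223 nm.

0.223 μm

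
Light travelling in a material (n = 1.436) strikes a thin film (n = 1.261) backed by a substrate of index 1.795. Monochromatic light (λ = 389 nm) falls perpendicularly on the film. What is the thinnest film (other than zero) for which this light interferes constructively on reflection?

77.1 nm

At the upper boundary (n = 1.436 to n = 1.261) the reflected ray undergoes no phase shift.
At the lower boundary (n = 1.261 to n = 1.795) the reflected ray undergoes a half-wave phase shift.
The two reflections differ by half a wavelength.
With one net inversion, constructive interference in reflection requires 2 n t = (m + ½) λ.
Minimum at m = 0: t = λ / (4 n) = 389 / (4 × 1.261) = 77.1 nm.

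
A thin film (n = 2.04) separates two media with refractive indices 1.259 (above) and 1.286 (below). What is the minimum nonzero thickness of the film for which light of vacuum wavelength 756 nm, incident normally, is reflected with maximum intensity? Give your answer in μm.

Ray reflecting at the top interface goes from n = 1.259 toward n = 2.04: a half-wave phase shift.
Ray reflecting at the bottom interface goes from n = 2.04 toward n = 1.286: no phase shift.
Exactly one π shift → a net half-wave offset.
For strong reflection here: 2 n t = (m + ½) λ.
Minimum at m = 0: t = λ / (4 n) = 756 / (4 × 2.04) = 92.6 nm.

0.0926 μm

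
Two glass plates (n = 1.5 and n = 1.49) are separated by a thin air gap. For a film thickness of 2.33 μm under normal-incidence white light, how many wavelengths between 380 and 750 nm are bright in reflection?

Ray reflecting at the top interface goes from n = 1.5 toward n = 1.0: no phase shift.
Ray reflecting at the bottom interface goes from n = 1.0 toward n = 1.49: a half-wave phase shift.
Exactly one π shift → a net half-wave offset.
So the condition for constructive reflection is 2 n t = (m + ½) λ.
λ = 2 n t / (m + ½) = 4660 / (m + ½) nm.
m=5: 847 nm (IR); m=6: 717 nm (visible); m=7: 621 nm (visible); m=8: 548 nm (visible); m=9: 491 nm (visible); m=10: 444 nm (visible); m=11: 405 nm (visible); m=12: 373 nm (UV).

6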